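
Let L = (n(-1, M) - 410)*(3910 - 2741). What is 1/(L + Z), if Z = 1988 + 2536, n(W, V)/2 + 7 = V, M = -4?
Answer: -1/500484 ≈ -1.9981e-6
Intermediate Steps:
n(W, V) = -14 + 2*V
Z = 4524
L = -505008 (L = ((-14 + 2*(-4)) - 410)*(3910 - 2741) = ((-14 - 8) - 410)*1169 = (-22 - 410)*1169 = -432*1169 = -505008)
1/(L + Z) = 1/(-505008 + 4524) = 1/(-500484) = -1/500484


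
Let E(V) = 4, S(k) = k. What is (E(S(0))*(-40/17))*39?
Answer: -6240/17 ≈ -367.06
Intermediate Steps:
(E(S(0))*(-40/17))*39 = (4*(-40/17))*39 = -160/17*39 = -6240/17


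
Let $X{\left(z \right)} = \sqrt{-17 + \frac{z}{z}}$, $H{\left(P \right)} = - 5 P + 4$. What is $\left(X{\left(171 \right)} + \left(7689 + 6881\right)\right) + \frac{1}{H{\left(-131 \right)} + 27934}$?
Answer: $\frac{416600011}{28593} + 4 i \approx 14570.0 + 4.0 i$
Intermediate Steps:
$H{\left(P \right)} = 4 - 5 P$
$X{\left(z \right)} = 4 i$ ($X{\left(z \right)} = \sqrt{-17 + 1} = \sqrt{-16} = 4 i$)
$\left(X{\left(171 \right)} + \left(7689 + 6881\right)\right) + \frac{1}{H{\left(-131 \right)} + 27934} = \left(4 i + \left(7689 + 6881\right)\right) + \frac{1}{\left(4 - -655\right) + 27934} = \left(4 i + 14570\right) + \frac{1}{\left(4 + 655\right) + 27934} = \left(14570 + 4 i\right) + \frac{1}{659 + 27934} = \left(14570 + 4 i\right) + \frac{1}{28593} = \frac{416600011}{28593} + 4 i$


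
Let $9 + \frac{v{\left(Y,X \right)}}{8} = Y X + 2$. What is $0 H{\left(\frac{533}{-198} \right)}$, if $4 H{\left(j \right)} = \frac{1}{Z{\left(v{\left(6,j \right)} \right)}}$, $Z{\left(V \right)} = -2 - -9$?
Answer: $0$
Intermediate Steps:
$v{\left(Y,X \right)} = -56 + 8 X Y$ ($v{\left(Y,X \right)} = -72 + 8 \left(Y X + 2\right) = -72 + 8 \left(X Y + 2\right) = -72 + 8 \left(2 + X Y\right) = -72 + \left(16 + 8 X Y\right) = -56 + 8 X Y$)
$Z{\left(V \right)} = 7$ ($Z{\left(V \right)} = -2 + 9 = 7$)
$H{\left(j \right)} = \frac{1}{28}$ ($H{\left(j \right)} = \frac{1}{4 \cdot 7} = \frac{1}{4} \cdot \frac{1}{7} = \frac{1}{28}$)
$0 H{\left(\frac{533}{-198} \right)} = 0 \cdot \frac{1}{28} = 0$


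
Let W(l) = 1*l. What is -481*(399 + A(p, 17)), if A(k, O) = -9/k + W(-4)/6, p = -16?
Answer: -9209707/48 ≈ -1.9187e+5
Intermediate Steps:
W(l) = l
A(k, O) = -⅔ - 9/k (A(k, O) = -9/k - 4/6 = -9/k - 4*⅙ = -9/k - ⅔ = -⅔ - 9/k)
-481*(399 + A(p, 17)) = -481*(399 + (-⅔ - 9/(-16))) = -481*(399 + (-⅔ - 9*(-1/16))) = -481*(399 + (-⅔ + 9/16)) = -481*(399 - 5/48) = -481*19147/48 = -9209707/48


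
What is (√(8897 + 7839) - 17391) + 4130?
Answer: -13261 + 4*√1046 ≈ -13132.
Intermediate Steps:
(√(8897 + 7839) - 17391) + 4130 = (√16736 - 17391) + 4130 = (4*√1046 - 17391) + 4130 = (-17391 + 4*√1046) + 4130 = -13261 + 4*√1046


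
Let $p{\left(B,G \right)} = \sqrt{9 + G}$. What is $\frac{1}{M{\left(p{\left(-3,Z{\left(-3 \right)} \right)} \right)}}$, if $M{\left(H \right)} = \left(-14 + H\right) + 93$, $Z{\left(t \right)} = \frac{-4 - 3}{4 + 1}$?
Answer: $\frac{395}{31167} - \frac{\sqrt{190}}{31167} \approx 0.012231$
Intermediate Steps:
$Z{\left(t \right)} = - \frac{7}{5}$
$M{\left(H \right)} = 79 + H$
$\frac{1}{M{\left(p{\left(-3,Z{\left(-3 \right)} \right)} \right)}} = \frac{1}{79 + \sqrt{9 - \frac{7}{5}}} = \frac{1}{79 + \sqrt{\frac{38}{5}}} = \frac{1}{79 + \frac{\sqrt{190}}{5}}$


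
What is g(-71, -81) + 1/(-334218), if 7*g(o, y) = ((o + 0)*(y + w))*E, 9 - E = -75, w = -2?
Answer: 23634560087/334218 ≈ 70716.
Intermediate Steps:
E = 84 (E = 9 - 1*(-75) = 9 + 75 = 84)
g(o, y) = 12*o*(-2 + y) (g(o, y) = (((o + 0)*(y - 2))*84)/7 = ((o*(-2 + y))*84)/7 = (84*o*(-2 + y))/7 = 12*o*(-2 + y))
g(-71, -81) + 1/(-334218) = 12*(-71)*(-2 - 81) + 1/(-334218) = 12*(-71)*(-83) - 1/334218 = 70716 - 1/334218 = 23634560087/334218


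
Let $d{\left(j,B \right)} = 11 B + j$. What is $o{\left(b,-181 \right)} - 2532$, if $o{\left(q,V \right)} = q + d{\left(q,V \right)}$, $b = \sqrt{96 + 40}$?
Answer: $-4523 + 4 \sqrt{34} \approx -4499.7$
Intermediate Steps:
$d{\left(j,B \right)} = j + 11 B$
$b = 2 \sqrt{34}$ ($b = \sqrt{136} = 2 \sqrt{34} \approx 11.662$)
$o{\left(q,V \right)} = 2 q + 11 V$ ($o{\left(q,V \right)} = q + \left(q + 11 V\right) = 2 q + 11 V$)
$o{\left(b,-181 \right)} - 2532 = \left(2 \cdot 2 \sqrt{34} + 11 \left(-181\right)\right) - 2532 = \left(4 \sqrt{34} - 1991\right) - 2532 = \left(-1991 + 4 \sqrt{34}\right) - 2532 = -4523 + 4 \sqrt{34}$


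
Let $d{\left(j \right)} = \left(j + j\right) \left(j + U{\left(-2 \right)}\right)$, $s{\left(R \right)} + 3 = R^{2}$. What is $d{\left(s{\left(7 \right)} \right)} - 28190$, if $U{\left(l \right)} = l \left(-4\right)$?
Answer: $-23222$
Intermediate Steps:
$s{\left(R \right)} = -3 + R^{2}$
$U{\left(l \right)} = - 4 l$
$d{\left(j \right)} = 2 j \left(8 + j\right)$ ($d{\left(j \right)} = \left(j + j\right) \left(j - -8\right) = 2 j \left(j + 8\right) = 2 j \left(8 + j\right)$)
$d{\left(s{\left(7 \right)} \right)} - 28190 = 2 \left(-3 + 7^{2}\right) \left(8 - \left(3 - 7^{2}\right)\right) - 28190 = 2 \left(-3 + 49\right) \left(8 + \left(-3 + 49\right)\right) - 28190 = 2 \cdot 46 \left(8 + 46\right) - 28190 = 2 \cdot 46 \cdot 54 - 28190 = 4968 - 28190 = -23222$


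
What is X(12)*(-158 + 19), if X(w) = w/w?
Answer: -139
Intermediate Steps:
X(w) = 1
X(12)*(-158 + 19) = 1*(-158 + 19) = 1*(-139) = -139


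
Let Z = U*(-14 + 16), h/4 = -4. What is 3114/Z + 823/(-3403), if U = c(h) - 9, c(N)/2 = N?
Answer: -130054/3403 ≈ -38.217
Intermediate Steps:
h = -16 (h = 4*(-4) = -16)
c(N) = 2*N
U = -41 (U = 2*(-16) - 9 = -32 - 9 = -41)
Z = -82 (Z = -41*(-14 + 16) = -41*2 = -82)
3114/Z + 823/(-3403) = 3114/(-82) + 823/(-3403) = 3114*(-1/82) + 823*(-1/3403) = -1557/41 - 823/3403 = -130054/3403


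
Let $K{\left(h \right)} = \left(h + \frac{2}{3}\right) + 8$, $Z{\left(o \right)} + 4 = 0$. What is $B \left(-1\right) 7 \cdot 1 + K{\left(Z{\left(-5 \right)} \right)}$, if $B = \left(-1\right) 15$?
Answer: $\frac{329}{3} \approx 109.67$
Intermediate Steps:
$Z{\left(o \right)} = -4$ ($Z{\left(o \right)} = -4 + 0 = -4$)
$B = -15$
$K{\left(h \right)} = \frac{26}{3} + h$ ($K{\left(h \right)} = \left(h + 2 \cdot \frac{1}{3}\right) + 8 = \left(h + \frac{2}{3}\right) + 8 = \left(\frac{2}{3} + h\right) + 8 = \frac{26}{3} + h$)
$B \left(-1\right) 7 \cdot 1 + K{\left(Z{\left(-5 \right)} \right)} = - 15 \left(-1\right) 7 \cdot 1 + \left(\frac{26}{3} - 4\right) = - 15 \left(\left(-7\right) 1\right) + \frac{14}{3} = \left(-15\right) \left(-7\right) + \frac{14}{3} = 105 + \frac{14}{3} = \frac{329}{3}$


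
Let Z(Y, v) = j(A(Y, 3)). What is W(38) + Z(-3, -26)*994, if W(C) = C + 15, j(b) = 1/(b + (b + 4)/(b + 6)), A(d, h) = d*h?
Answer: -908/11 ≈ -82.545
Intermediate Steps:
j(b) = 1/(b + (4 + b)/(6 + b))
Z(Y, v) = (6 + 3*Y)/(4 + 9*Y² + 21*Y) (Z(Y, v) = (6 + Y*3)/(4 + (Y*3)² + 7*(Y*3)) = (6 + 3*Y)/(4 + (3*Y)² + 7*(3*Y)) = (6 + 3*Y)/(4 + 9*Y² + 21*Y))
W(C) = 15 + C
W(38) + Z(-3, -26)*994 = (15 + 38) + (3*(2 - 3)/(4 + 9*(-3)² + 21*(-3)))*994 = 53 + (3*(-1)/(4 + 9*9 - 63))*994 = 53 + (3*(-1)/(4 + 81 - 63))*994 = 53 + (3*(-1)/22)*994 = 53 + (3*(1/22)*(-1))*994 = 53 - 3/22*994 = 53 - 1491/11 = -908/11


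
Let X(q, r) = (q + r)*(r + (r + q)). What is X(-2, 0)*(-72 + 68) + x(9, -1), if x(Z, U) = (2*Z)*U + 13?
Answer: -21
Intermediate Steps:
x(Z, U) = 13 + 2*U*Z (x(Z, U) = 2*U*Z + 13 = 13 + 2*U*Z)
X(q, r) = (q + r)*(q + 2*r) (X(q, r) = (q + r)*(r + (q + r)) = (q + r)*(q + 2*r))
X(-2, 0)*(-72 + 68) + x(9, -1) = ((-2)**2 + 2*0**2 + 3*(-2)*0)*(-72 + 68) + (13 + 2*(-1)*9) = (4 + 2*0 + 0)*(-4) + (13 - 18) = (4 + 0 + 0)*(-4) - 5 = 4*(-4) - 5 = -16 - 5 = -21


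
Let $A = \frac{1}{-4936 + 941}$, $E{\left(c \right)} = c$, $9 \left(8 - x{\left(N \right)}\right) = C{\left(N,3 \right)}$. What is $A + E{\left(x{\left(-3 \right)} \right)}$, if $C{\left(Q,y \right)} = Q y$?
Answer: $\frac{35954}{3995} \approx 8.9998$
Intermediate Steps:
$x{\left(N \right)} = 8 - \frac{N}{3}$ ($x{\left(N \right)} = 8 - \frac{N 3}{9} = 8 - \frac{3 N}{9} = 8 - \frac{N}{3}$)
$A = - \frac{1}{3995}$ ($A = \frac{1}{-3995} = - \frac{1}{3995} \approx -0.00025031$)
$A + E{\left(x{\left(-3 \right)} \right)} = - \frac{1}{3995} + \left(8 - -1\right) = - \frac{1}{3995} + \left(8 + 1\right) = - \frac{1}{3995} + 9 = \frac{35954}{3995}$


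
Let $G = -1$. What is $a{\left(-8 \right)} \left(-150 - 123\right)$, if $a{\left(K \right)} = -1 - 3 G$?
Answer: $-546$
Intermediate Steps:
$a{\left(K \right)} = 2$ ($a{\left(K \right)} = -1 - -3 = -1 + 3 = 2$)
$a{\left(-8 \right)} \left(-150 - 123\right) = 2 \left(-150 - 123\right) = 2 \left(-273\right) = -546$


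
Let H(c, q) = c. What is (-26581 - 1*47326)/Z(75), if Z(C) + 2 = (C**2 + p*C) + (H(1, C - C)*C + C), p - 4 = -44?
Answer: -73907/2773 ≈ -26.652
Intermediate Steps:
p = -40 (p = 4 - 44 = -40)
Z(C) = -2 + C**2 - 38*C (Z(C) = -2 + ((C**2 - 40*C) + (1*C + C)) = -2 + ((C**2 - 40*C) + (C + C)) = -2 + ((C**2 - 40*C) + 2*C) = -2 + (C**2 - 38*C) = -2 + C**2 - 38*C)
(-26581 - 1*47326)/Z(75) = (-26581 - 1*47326)/(-2 + 75**2 - 38*75) = (-26581 - 47326)/(-2 + 5625 - 2850) = -73907/2773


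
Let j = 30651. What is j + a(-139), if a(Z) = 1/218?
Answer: 6681919/218 ≈ 30651.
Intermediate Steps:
a(Z) = 1/218
j + a(-139) = 30651 + 1/218 = 6681919/218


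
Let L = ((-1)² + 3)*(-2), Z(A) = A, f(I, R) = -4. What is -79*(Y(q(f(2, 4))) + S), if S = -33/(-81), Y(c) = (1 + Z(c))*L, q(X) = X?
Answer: -52061/27 ≈ -1928.2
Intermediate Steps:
L = -8 (L = (1 + 3)*(-2) = 4*(-2) = -8)
Y(c) = -8 - 8*c (Y(c) = (1 + c)*(-8) = -8 - 8*c)
S = 11/27 (S = -33*(-1/81) = 11/27 ≈ 0.40741)
-79*(Y(q(f(2, 4))) + S) = -79*((-8 - 8*(-4)) + 11/27) = -79*((-8 + 32) + 11/27) = -79*(24 + 11/27) = -79*659/27 = -52061/27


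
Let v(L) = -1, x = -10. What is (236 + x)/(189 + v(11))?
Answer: 113/94 ≈ 1.2021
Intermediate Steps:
(236 + x)/(189 + v(11)) = (236 - 10)/(189 - 1) = 226/188 = 226*(1/188) = 113/94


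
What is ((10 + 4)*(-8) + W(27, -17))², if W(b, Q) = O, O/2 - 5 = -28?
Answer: 24964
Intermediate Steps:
O = -46 (O = 10 + 2*(-28) = 10 - 56 = -46)
W(b, Q) = -46
((10 + 4)*(-8) + W(27, -17))² = ((10 + 4)*(-8) - 46)² = (14*(-8) - 46)² = (-112 - 46)² = (-158)² = 24964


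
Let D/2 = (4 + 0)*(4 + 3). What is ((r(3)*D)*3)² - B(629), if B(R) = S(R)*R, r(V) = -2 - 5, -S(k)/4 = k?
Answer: 2965540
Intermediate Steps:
S(k) = -4*k
r(V) = -7
D = 56 (D = 2*((4 + 0)*(4 + 3)) = 2*(4*7) = 2*28 = 56)
B(R) = -4*R² (B(R) = (-4*R)*R = -4*R²)
((r(3)*D)*3)² - B(629) = (-7*56*3)² - (-4)*629² = (-392*3)² - (-4)*395641 = (-1176)² - 1*(-1582564) = 1382976 + 1582564 = 2965540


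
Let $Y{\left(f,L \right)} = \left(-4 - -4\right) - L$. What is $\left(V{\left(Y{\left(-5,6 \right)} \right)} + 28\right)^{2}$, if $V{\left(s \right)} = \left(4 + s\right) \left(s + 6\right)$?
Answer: $784$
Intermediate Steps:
$Y{\left(f,L \right)} = - L$ ($Y{\left(f,L \right)} = \left(-4 + 4\right) - L = 0 - L = - L$)
$V{\left(s \right)} = \left(4 + s\right) \left(6 + s\right)$
$\left(V{\left(Y{\left(-5,6 \right)} \right)} + 28\right)^{2} = \left(\left(24 + \left(\left(-1\right) 6\right)^{2} + 10 \left(\left(-1\right) 6\right)\right) + 28\right)^{2} = \left(\left(24 + \left(-6\right)^{2} + 10 \left(-6\right)\right) + 28\right)^{2} = \left(\left(24 + 36 - 60\right) + 28\right)^{2} = \left(0 + 28\right)^{2} = 28^{2} = 784$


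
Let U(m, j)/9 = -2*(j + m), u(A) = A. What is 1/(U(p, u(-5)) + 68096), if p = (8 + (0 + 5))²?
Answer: 1/65144 ≈ 1.5351e-5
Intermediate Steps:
p = 169 (p = (8 + 5)² = 13² = 169)
U(m, j) = -18*j - 18*m (U(m, j) = 9*(-2*(j + m)) = 9*(-2*j - 2*m) = -18*j - 18*m)
1/(U(p, u(-5)) + 68096) = 1/((-18*(-5) - 18*169) + 68096) = 1/((90 - 3042) + 68096) = 1/(-2952 + 68096) = 1/65144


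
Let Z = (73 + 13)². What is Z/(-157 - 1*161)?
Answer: -3698/159 ≈ -23.258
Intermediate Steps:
Z = 7396 (Z = 86² = 7396)
Z/(-157 - 1*161) = 7396/(-157 - 1*161) = 7396/(-157 - 161) = 7396/(-318) = -1/318*7396 = -3698/159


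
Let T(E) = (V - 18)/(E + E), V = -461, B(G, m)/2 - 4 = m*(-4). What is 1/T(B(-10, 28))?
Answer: 432/479 ≈ 0.90188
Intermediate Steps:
B(G, m) = 8 - 8*m (B(G, m) = 8 + 2*(m*(-4)) = 8 + 2*(-4*m) = 8 - 8*m)
T(E) = -479/(2*E) (T(E) = (-461 - 18)/(E + E) = -479*1/(2*E) = -479/(2*E))
1/T(B(-10, 28)) = 1/(-479/(2*(8 - 8*28))) = 1/(-479/(2*(8 - 224))) = 1/(-479/2/(-216)) = 1/(-479/2*(-1/216)) = 1/(479/432) = 432/479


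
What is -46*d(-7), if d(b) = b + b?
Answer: 644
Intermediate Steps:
d(b) = 2*b
-46*d(-7) = -92*(-7) = -46*(-14) = 644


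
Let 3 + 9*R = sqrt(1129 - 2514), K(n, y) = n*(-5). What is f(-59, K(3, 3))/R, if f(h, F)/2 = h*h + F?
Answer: -93582/697 - 31194*I*sqrt(1385)/697 ≈ -134.26 - 1665.6*I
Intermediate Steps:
K(n, y) = -5*n
f(h, F) = 2*F + 2*h**2 (f(h, F) = 2*(h*h + F) = 2*(h**2 + F) = 2*(F + h**2) = 2*F + 2*h**2)
R = -1/3 + I*sqrt(1385)/9 (R = -1/3 + sqrt(1129 - 2514)/9 = -1/3 + sqrt(-1385)/9 = -1/3 + (I*sqrt(1385))/9 = -1/3 + I*sqrt(1385)/9 ≈ -0.33333 + 4.1351*I)
f(-59, K(3, 3))/R = (2*(-5*3) + 2*(-59)**2)/(-1/3 + I*sqrt(1385)/9) = (2*(-15) + 2*3481)/(-1/3 + I*sqrt(1385)/9) = (-30 + 6962)/(-1/3 + I*sqrt(1385)/9) = 6932/(-1/3 + I*sqrt(1385)/9)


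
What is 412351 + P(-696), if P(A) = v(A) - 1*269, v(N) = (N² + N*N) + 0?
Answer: 1380914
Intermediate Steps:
v(N) = 2*N² (v(N) = (N² + N²) + 0 = 2*N² + 0 = 2*N²)
P(A) = -269 + 2*A² (P(A) = 2*A² - 1*269 = 2*A² - 269 = -269 + 2*A²)
412351 + P(-696) = 412351 + (-269 + 2*(-696)²) = 412351 + (-269 + 2*484416) = 412351 + (-269 + 968832) = 412351 + 968563 = 1380914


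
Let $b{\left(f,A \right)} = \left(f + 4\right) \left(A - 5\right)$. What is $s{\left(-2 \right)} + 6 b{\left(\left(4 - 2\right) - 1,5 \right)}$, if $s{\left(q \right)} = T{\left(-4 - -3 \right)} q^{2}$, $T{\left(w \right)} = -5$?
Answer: $-20$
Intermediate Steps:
$s{\left(q \right)} = - 5 q^{2}$
$b{\left(f,A \right)} = \left(-5 + A\right) \left(4 + f\right)$ ($b{\left(f,A \right)} = \left(4 + f\right) \left(-5 + A\right) = \left(-5 + A\right) \left(4 + f\right)$)
$s{\left(-2 \right)} + 6 b{\left(\left(4 - 2\right) - 1,5 \right)} = - 5 \left(-2\right)^{2} + 6 \left(-20 - 5 \left(\left(4 - 2\right) - 1\right) + 4 \cdot 5 + 5 \left(\left(4 - 2\right) - 1\right)\right) = \left(-5\right) 4 + 6 \left(-20 - 5 \left(2 - 1\right) + 20 + 5 \left(2 - 1\right)\right) = -20 + 6 \left(-20 - 5 + 20 + 5 \cdot 1\right) = -20 + 6 \left(-20 - 5 + 20 + 5\right) = -20 + 6 \cdot 0 = -20 + 0 = -20$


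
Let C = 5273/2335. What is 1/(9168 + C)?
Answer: 2335/21412553 ≈ 0.00010905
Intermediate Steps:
C = 5273/2335 (C = 5273*(1/2335) = 5273/2335 ≈ 2.2582)
1/(9168 + C) = 1/(9168 + 5273/2335) = 1/(21412553/2335) = 2335/21412553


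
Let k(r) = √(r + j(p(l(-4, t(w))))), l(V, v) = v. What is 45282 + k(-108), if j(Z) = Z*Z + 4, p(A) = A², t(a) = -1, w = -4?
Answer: 45282 + I*√103 ≈ 45282.0 + 10.149*I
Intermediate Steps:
j(Z) = 4 + Z² (j(Z) = Z² + 4 = 4 + Z²)
k(r) = √(5 + r) (k(r) = √(r + (4 + ((-1)²)²)) = √(r + (4 + 1²)) = √(r + (4 + 1)) = √(r + 5) = √(5 + r))
45282 + k(-108) = 45282 + √(5 - 108) = 45282 + √(-103) = 45282 + I*√103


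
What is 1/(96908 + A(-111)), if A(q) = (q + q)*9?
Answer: 1/94910 ≈ 1.0536e-5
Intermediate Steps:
A(q) = 18*q (A(q) = (2*q)*9 = 18*q)
1/(96908 + A(-111)) = 1/(96908 + 18*(-111)) = 1/(96908 - 1998) = 1/94910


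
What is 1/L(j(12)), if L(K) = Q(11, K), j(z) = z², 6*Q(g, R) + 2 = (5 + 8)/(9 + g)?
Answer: -40/9 ≈ -4.4444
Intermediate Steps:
Q(g, R) = -⅓ + 13/(6*(9 + g)) (Q(g, R) = -⅓ + ((5 + 8)/(9 + g))/6 = -⅓ + (13/(9 + g))/6 = -⅓ + 13/(6*(9 + g)))
L(K) = -9/40 (L(K) = (-5 - 2*11)/(6*(9 + 11)) = (⅙)*(-5 - 22)/20 = (⅙)*(1/20)*(-27) = -9/40)
1/L(j(12)) = 1/(-9/40) = -40/9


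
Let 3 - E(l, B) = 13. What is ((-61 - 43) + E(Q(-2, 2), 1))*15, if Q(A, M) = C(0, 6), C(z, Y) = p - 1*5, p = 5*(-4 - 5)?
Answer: -1710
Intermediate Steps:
p = -45 (p = 5*(-9) = -45)
C(z, Y) = -50 (C(z, Y) = -45 - 1*5 = -45 - 5 = -50)
Q(A, M) = -50
E(l, B) = -10 (E(l, B) = 3 - 1*13 = 3 - 13 = -10)
((-61 - 43) + E(Q(-2, 2), 1))*15 = ((-61 - 43) - 10)*15 = (-104 - 10)*15 = -114*15 = -1710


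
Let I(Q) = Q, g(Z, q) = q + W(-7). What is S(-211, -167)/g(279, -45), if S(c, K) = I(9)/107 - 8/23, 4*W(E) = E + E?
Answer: 1298/238717 ≈ 0.0054374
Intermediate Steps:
W(E) = E/2 (W(E) = (E + E)/4 = (2*E)/4 = E/2)
g(Z, q) = -7/2 + q (g(Z, q) = q + (½)*(-7) = q - 7/2 = -7/2 + q)
S(c, K) = -649/2461 (S(c, K) = 9/107 - 8/23 = -649/2461)
S(-211, -167)/g(279, -45) = -649/(2461*(-7/2 - 45)) = -649/(2461*(-97/2)) = -649/2461*(-2/97) = 1298/238717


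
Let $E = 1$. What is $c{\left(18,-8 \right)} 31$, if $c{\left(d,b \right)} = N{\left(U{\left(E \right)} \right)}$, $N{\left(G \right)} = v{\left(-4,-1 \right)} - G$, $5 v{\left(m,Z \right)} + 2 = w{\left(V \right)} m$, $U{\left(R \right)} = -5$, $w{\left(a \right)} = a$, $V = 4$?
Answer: $\frac{217}{5} \approx 43.4$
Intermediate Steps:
$v{\left(m,Z \right)} = - \frac{2}{5} + \frac{4 m}{5}$
$N{\left(G \right)} = - \frac{18}{5} - G$ ($N{\left(G \right)} = \left(- \frac{2}{5} + \frac{4}{5} \left(-4\right)\right) - G = \left(- \frac{2}{5} - \frac{16}{5}\right) - G = - \frac{18}{5} - G$)
$c{\left(d,b \right)} = \frac{7}{5}$ ($c{\left(d,b \right)} = - \frac{18}{5} - -5 = - \frac{18}{5} + 5 = \frac{7}{5}$)
$c{\left(18,-8 \right)} 31 = \frac{7}{5} \cdot 31 = \frac{217}{5}$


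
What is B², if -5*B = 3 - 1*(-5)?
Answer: 64/25 ≈ 2.5600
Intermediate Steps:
B = -8/5 (B = -(3 - 1*(-5))/5 = -(3 + 5)/5 = -⅕*8 = -8/5 ≈ -1.6000)
B² = (-8/5)² = 64/25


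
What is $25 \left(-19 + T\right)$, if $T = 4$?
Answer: $-375$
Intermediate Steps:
$25 \left(-19 + T\right) = 25 \left(-19 + 4\right) = 25 \left(-15\right) = -375$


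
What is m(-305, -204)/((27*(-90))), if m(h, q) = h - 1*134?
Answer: 439/2430 ≈ 0.18066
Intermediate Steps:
m(h, q) = -134 + h (m(h, q) = h - 134 = -134 + h)
m(-305, -204)/((27*(-90))) = (-134 - 305)/((27*(-90))) = -439/(-2430) = -439*(-1/2430) = 439/2430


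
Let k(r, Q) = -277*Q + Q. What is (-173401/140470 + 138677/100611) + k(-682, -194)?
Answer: 108104304557237/2018975310 ≈ 53544.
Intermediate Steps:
k(r, Q) = -276*Q
(-173401/140470 + 138677/100611) + k(-682, -194) = (-173401/140470 + 138677/100611) - 276*(-194) = (-173401*1/140470 + 138677*(1/100611)) + 53544 = (-173401/140470 + 19811/14373) + 53544 = 290558597/2018975310 + 53544 = 108104304557237/2018975310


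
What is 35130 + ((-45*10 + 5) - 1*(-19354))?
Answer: 54039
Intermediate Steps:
35130 + ((-45*10 + 5) - 1*(-19354)) = 35130 + ((-450 + 5) + 19354) = 35130 + (-445 + 19354) = 35130 + 18909 = 54039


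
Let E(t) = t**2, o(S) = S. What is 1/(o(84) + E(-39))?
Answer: 1/1605 ≈ 0.00062305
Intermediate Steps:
1/(o(84) + E(-39)) = 1/(84 + (-39)**2) = 1/(84 + 1521) = 1/1605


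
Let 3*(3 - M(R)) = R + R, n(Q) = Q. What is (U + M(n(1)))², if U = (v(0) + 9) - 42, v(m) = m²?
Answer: 8464/9 ≈ 940.44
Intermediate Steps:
M(R) = 3 - 2*R/3 (M(R) = 3 - (R + R)/3 = 3 - 2*R/3)
U = -33 (U = (0² + 9) - 42 = (0 + 9) - 42 = 9 - 42 = -33)
(U + M(n(1)))² = (-33 + (3 - ⅔*1))² = (-33 + (3 - ⅔))² = (-33 + 7/3)² = (-92/3)² = 8464/9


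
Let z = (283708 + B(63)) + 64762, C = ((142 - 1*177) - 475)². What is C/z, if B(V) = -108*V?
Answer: 7650/10049 ≈ 0.76127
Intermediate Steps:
C = 260100 (C = ((142 - 177) - 475)² = (-35 - 475)² = (-510)² = 260100)
z = 341666 (z = (283708 - 108*63) + 64762 = (283708 - 6804) + 64762 = 276904 + 64762 = 341666)
C/z = 260100/341666 = 260100*(1/341666) = 7650/10049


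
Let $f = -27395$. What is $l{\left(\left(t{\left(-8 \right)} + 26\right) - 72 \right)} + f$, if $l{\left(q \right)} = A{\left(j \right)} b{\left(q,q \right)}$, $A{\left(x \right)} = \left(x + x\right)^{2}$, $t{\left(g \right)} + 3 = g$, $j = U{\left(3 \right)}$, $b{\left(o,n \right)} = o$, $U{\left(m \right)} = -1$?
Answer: $-27623$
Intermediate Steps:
$j = -1$
$t{\left(g \right)} = -3 + g$
$A{\left(x \right)} = 4 x^{2}$ ($A{\left(x \right)} = \left(2 x\right)^{2} = 4 x^{2}$)
$l{\left(q \right)} = 4 q$ ($l{\left(q \right)} = 4 \left(-1\right)^{2} q = 4 \cdot 1 q = 4 q$)
$l{\left(\left(t{\left(-8 \right)} + 26\right) - 72 \right)} + f = 4 \left(\left(\left(-3 - 8\right) + 26\right) - 72\right) - 27395 = 4 \left(\left(-11 + 26\right) - 72\right) - 27395 = 4 \left(15 - 72\right) - 27395 = 4 \left(-57\right) - 27395 = -228 - 27395 = -27623$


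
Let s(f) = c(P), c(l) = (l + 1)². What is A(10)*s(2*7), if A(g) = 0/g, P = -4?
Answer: 0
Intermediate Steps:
A(g) = 0
c(l) = (1 + l)²
s(f) = 9 (s(f) = (1 - 4)² = (-3)² = 9)
A(10)*s(2*7) = 0*9 = 0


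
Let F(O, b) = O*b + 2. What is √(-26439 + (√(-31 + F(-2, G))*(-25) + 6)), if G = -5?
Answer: √(-26433 - 25*I*√19) ≈ 0.3351 - 162.58*I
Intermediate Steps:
F(O, b) = 2 + O*b
√(-26439 + (√(-31 + F(-2, G))*(-25) + 6)) = √(-26439 + (√(-31 + (2 - 2*(-5)))*(-25) + 6)) = √(-26439 + (√(-31 + (2 + 10))*(-25) + 6)) = √(-26439 + (√(-31 + 12)*(-25) + 6)) = √(-26439 + (√(-19)*(-25) + 6)) = √(-26439 + ((I*√19)*(-25) + 6)) = √(-26439 + (-25*I*√19 + 6)) = √(-26439 + (6 - 25*I*√19)) = √(-26433 - 25*I*√19)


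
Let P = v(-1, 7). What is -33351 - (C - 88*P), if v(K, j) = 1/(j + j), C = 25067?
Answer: -408882/7 ≈ -58412.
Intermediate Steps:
v(K, j) = 1/(2*j)
P = 1/14 (P = (½)/7 = (½)*(⅐) = 1/14 ≈ 0.071429)
-33351 - (C - 88*P) = -33351 - (25067 - 88*1/14) = -33351 - (25067 - 44/7) = -33351 - 1*175425/7 = -33351 - 175425/7 = -408882/7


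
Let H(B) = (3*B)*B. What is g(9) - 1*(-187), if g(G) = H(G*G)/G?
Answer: 2374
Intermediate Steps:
H(B) = 3*B²
g(G) = 3*G³ (g(G) = (3*(G*G)²)/G = (3*(G²)²)/G = (3*G⁴)/G = 3*G³)
g(9) - 1*(-187) = 3*9³ - 1*(-187) = 3*729 + 187 = 2187 + 187 = 2374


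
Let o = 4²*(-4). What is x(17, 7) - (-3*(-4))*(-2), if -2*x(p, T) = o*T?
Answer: 248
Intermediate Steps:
o = -64 (o = 16*(-4) = -64)
x(p, T) = 32*T (x(p, T) = -(-32)*T = 32*T)
x(17, 7) - (-3*(-4))*(-2) = 32*7 - (-3*(-4))*(-2) = 224 - 12*(-2) = 224 - 1*(-24) = 224 + 24 = 248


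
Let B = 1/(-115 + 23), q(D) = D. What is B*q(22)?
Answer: -11/46 ≈ -0.23913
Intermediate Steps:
B = -1/92 (B = 1/(-92) = -1/92 ≈ -0.010870)
B*q(22) = -1/92*22 = -11/46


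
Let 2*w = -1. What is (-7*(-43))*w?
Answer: -301/2 ≈ -150.50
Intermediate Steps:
w = -1/2 (w = (1/2)*(-1) = -1/2 ≈ -0.50000)
(-7*(-43))*w = -7*(-43)*(-1/2) = 301*(-1/2) = -301/2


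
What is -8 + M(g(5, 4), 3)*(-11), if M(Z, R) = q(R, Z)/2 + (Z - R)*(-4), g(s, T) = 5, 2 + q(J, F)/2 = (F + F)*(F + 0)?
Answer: -448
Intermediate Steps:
q(J, F) = -4 + 4*F**2 (q(J, F) = -4 + 2*((F + F)*(F + 0)) = -4 + 2*((2*F)*F) = -4 + 2*(2*F**2) = -4 + 4*F**2)
M(Z, R) = -2 - 4*Z + 2*Z**2 + 4*R (M(Z, R) = (-4 + 4*Z**2)/2 + (Z - R)*(-4) = (-4 + 4*Z**2)*(1/2) + (-4*Z + 4*R) = (-2 + 2*Z**2) + (-4*Z + 4*R) = -2 - 4*Z + 2*Z**2 + 4*R)
-8 + M(g(5, 4), 3)*(-11) = -8 + (-2 - 4*5 + 2*5**2 + 4*3)*(-11) = -8 + (-2 - 20 + 2*25 + 12)*(-11) = -8 + (-2 - 20 + 50 + 12)*(-11) = -8 + 40*(-11) = -8 - 440 = -448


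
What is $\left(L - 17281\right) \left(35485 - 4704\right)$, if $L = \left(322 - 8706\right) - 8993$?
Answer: $-1066807898$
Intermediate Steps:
$L = -17377$ ($L = -8384 - 8993 = -17377$)
$\left(L - 17281\right) \left(35485 - 4704\right) = \left(-17377 - 17281\right) \left(35485 - 4704\right) = \left(-34658\right) 30781 = -1066807898$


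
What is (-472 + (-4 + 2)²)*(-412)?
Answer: 192816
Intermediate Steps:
(-472 + (-4 + 2)²)*(-412) = (-472 + (-2)²)*(-412) = (-472 + 4)*(-412) = -468*(-412) = 192816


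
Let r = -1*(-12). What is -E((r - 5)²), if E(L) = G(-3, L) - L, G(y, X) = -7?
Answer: 56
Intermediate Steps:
r = 12
E(L) = -7 - L
-E((r - 5)²) = -(-7 - (12 - 5)²) = -(-7 - 1*7²) = -(-7 - 1*49) = -(-7 - 49) = -1*(-56) = 56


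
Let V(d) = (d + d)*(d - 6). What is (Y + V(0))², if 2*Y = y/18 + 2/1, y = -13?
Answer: 529/1296 ≈ 0.40818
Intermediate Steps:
V(d) = 2*d*(-6 + d) (V(d) = (2*d)*(-6 + d) = 2*d*(-6 + d))
Y = 23/36 (Y = (-13/18 + 2/1)/2 = (-13*1/18 + 2*1)/2 = (-13/18 + 2)/2 = (½)*(23/18) = 23/36 ≈ 0.63889)
(Y + V(0))² = (23/36 + 2*0*(-6 + 0))² = (23/36 + 2*0*(-6))² = (23/36 + 0)² = (23/36)² = 529/1296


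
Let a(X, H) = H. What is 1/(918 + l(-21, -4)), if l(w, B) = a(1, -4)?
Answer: 1/914 ≈ 0.0010941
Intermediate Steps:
l(w, B) = -4
1/(918 + l(-21, -4)) = 1/(918 - 4) = 1/914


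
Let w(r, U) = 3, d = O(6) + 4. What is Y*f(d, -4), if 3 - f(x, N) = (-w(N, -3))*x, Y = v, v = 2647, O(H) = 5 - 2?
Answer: 63528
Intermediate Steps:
O(H) = 3
d = 7 (d = 3 + 4 = 7)
Y = 2647
f(x, N) = 3 + 3*x (f(x, N) = 3 - (-1*3)*x = 3 - (-3)*x = 3 + 3*x)
Y*f(d, -4) = 2647*(3 + 3*7) = 2647*(3 + 21) = 2647*24 = 63528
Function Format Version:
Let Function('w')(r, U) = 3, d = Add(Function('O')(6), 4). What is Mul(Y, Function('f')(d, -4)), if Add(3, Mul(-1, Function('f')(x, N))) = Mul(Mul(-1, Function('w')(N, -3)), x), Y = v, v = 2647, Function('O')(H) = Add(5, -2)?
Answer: 63528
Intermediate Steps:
Function('O')(H) = 3
d = 7 (d = Add(3, 4) = 7)
Y = 2647
Function('f')(x, N) = Add(3, Mul(3, x)) (Function('f')(x, N) = Add(3, Mul(-1, Mul(Mul(-1, 3), x))) = Add(3, Mul(-1, Mul(-3, x))) = Add(3, Mul(3, x)))
Mul(Y, Function('f')(d, -4)) = Mul(2647, Add(3, Mul(3, 7))) = Mul(2647, Add(3, 21)) = Mul(2647, 24) = 63528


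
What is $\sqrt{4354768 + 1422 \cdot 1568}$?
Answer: $4 \sqrt{411529} \approx 2566.0$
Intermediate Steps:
$\sqrt{4354768 + 1422 \cdot 1568} = \sqrt{4354768 + 2229696} = \sqrt{6584464} = 4 \sqrt{411529}$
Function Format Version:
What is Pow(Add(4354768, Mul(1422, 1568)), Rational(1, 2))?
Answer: Mul(4, Pow(411529, Rational(1, 2))) ≈ 2566.0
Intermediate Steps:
Pow(Add(4354768, Mul(1422, 1568)), Rational(1, 2)) = Pow(Add(4354768, 2229696), Rational(1, 2)) = Pow(6584464, Rational(1, 2)) = Mul(4, Pow(411529, Rational(1, 2)))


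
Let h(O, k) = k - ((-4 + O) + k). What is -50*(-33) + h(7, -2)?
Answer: 1647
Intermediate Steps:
h(O, k) = 4 - O (h(O, k) = k - (-4 + O + k) = k + (4 - O - k) = 4 - O)
-50*(-33) + h(7, -2) = -50*(-33) + (4 - 1*7) = 1650 + (4 - 7) = 1650 - 3 = 1647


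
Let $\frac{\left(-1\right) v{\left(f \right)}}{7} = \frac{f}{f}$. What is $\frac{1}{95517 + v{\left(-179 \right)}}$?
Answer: $\frac{1}{95510} \approx 1.047 \cdot 10^{-5}$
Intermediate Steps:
$v{\left(f \right)} = -7$ ($v{\left(f \right)} = - 7 \frac{f}{f} = \left(-7\right) 1 = -7$)
$\frac{1}{95517 + v{\left(-179 \right)}} = \frac{1}{95517 - 7} = \frac{1}{95510}$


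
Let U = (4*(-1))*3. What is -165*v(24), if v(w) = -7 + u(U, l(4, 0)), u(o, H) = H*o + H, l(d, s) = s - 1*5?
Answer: -7920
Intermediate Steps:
U = -12 (U = -4*3 = -12)
l(d, s) = -5 + s (l(d, s) = s - 5 = -5 + s)
u(o, H) = H + H*o
v(w) = 48 (v(w) = -7 + (-5 + 0)*(1 - 12) = -7 - 5*(-11) = -7 + 55 = 48)
-165*v(24) = -165*48 = -7920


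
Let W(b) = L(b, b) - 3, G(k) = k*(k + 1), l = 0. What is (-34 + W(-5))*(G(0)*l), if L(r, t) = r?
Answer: 0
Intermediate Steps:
G(k) = k*(1 + k)
W(b) = -3 + b (W(b) = b - 3 = -3 + b)
(-34 + W(-5))*(G(0)*l) = (-34 + (-3 - 5))*((0*(1 + 0))*0) = (-34 - 8)*((0*1)*0) = -0*0 = -42*0 = 0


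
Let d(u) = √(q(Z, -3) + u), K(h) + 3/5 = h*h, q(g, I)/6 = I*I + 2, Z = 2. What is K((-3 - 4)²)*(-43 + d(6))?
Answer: -516086/5 + 72012*√2/5 ≈ -82849.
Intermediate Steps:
q(g, I) = 12 + 6*I² (q(g, I) = 6*(I*I + 2) = 6*(I² + 2) = 6*(2 + I²) = 12 + 6*I²)
K(h) = -⅗ + h² (K(h) = -⅗ + h*h = -⅗ + h²)
d(u) = √(66 + u) (d(u) = √((12 + 6*(-3)²) + u) = √((12 + 6*9) + u) = √((12 + 54) + u) = √(66 + u))
K((-3 - 4)²)*(-43 + d(6)) = (-⅗ + ((-3 - 4)²)²)*(-43 + √(66 + 6)) = (-⅗ + ((-7)²)²)*(-43 + √72) = (-⅗ + 49²)*(-43 + 6*√2) = (-⅗ + 2401)*(-43 + 6*√2) = 12002*(-43 + 6*√2)/5 = -516086/5 + 72012*√2/5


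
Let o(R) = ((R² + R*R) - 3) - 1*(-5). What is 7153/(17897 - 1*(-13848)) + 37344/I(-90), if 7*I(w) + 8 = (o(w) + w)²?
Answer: 233149052371/1030111504415 ≈ 0.22633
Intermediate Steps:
o(R) = 2 + 2*R² (o(R) = ((R² + R²) - 3) + 5 = (2*R² - 3) + 5 = (-3 + 2*R²) + 5 = 2 + 2*R²)
I(w) = -8/7 + (2 + w + 2*w²)²/7 (I(w) = -8/7 + ((2 + 2*w²) + w)²/7 = -8/7 + (2 + w + 2*w²)²/7)
7153/(17897 - 1*(-13848)) + 37344/I(-90) = 7153/(17897 - 1*(-13848)) + 37344/(-8/7 + (2 - 90 + 2*(-90)²)²/7) = 7153/(17897 + 13848) + 37344/(-8/7 + (2 - 90 + 2*8100)²/7) = 7153/31745 + 37344/(-8/7 + (2 - 90 + 16200)²/7) = 7153*(1/31745) + 37344/(-8/7 + (⅐)*16112²) = 7153/31745 + 37344/(-8/7 + (⅐)*259596544) = 7153/31745 + 37344/(-8/7 + 259596544/7) = 7153/31745 + 37344/(259596536/7) = 7153/31745 + 37344*(7/259596536) = 7153/31745 + 32676/32449567 = 233149052371/1030111504415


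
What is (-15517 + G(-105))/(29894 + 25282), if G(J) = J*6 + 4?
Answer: -5381/18392 ≈ -0.29257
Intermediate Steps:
G(J) = 4 + 6*J (G(J) = 6*J + 4 = 4 + 6*J)
(-15517 + G(-105))/(29894 + 25282) = (-15517 + (4 + 6*(-105)))/(29894 + 25282) = (-15517 + (4 - 630))/55176 = (-15517 - 626)*(1/55176) = -16143*1/55176 = -5381/18392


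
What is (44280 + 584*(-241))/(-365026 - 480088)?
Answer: 48232/422557 ≈ 0.11414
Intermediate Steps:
(44280 + 584*(-241))/(-365026 - 480088) = (44280 - 140744)/(-845114) = -96464*(-1/845114) = 48232/422557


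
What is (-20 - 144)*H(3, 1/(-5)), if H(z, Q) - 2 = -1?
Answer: -164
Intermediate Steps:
H(z, Q) = 1 (H(z, Q) = 2 - 1 = 1)
(-20 - 144)*H(3, 1/(-5)) = (-20 - 144)*1 = -164*1 = -164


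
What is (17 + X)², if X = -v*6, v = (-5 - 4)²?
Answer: 219961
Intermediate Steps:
v = 81 (v = (-9)² = 81)
X = -486 (X = -1*81*6 = -81*6 = -486)
(17 + X)² = (17 - 486)² = (-469)² = 219961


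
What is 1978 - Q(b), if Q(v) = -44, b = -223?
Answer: 2022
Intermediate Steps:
1978 - Q(b) = 1978 - 1*(-44) = 1978 + 44 = 2022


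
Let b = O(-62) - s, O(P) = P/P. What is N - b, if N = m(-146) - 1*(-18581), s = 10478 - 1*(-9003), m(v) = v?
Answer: 37915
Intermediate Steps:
O(P) = 1
s = 19481 (s = 10478 + 9003 = 19481)
N = 18435 (N = -146 - 1*(-18581) = -146 + 18581 = 18435)
b = -19480 (b = 1 - 1*19481 = 1 - 19481 = -19480)
N - b = 18435 - 1*(-19480) = 18435 + 19480 = 37915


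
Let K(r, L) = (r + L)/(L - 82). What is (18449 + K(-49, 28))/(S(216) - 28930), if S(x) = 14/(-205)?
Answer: -68078245/106751952 ≈ -0.63772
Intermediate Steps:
S(x) = -14/205 (S(x) = 14*(-1/205) = -14/205)
K(r, L) = (L + r)/(-82 + L)
(18449 + K(-49, 28))/(S(216) - 28930) = (18449 + (28 - 49)/(-82 + 28))/(-14/205 - 28930) = (18449 - 21/(-54))/(-5930664/205) = (18449 - 1/54*(-21))*(-205/5930664) = (18449 + 7/18)*(-205/5930664) = (332089/18)*(-205/5930664) = -68078245/106751952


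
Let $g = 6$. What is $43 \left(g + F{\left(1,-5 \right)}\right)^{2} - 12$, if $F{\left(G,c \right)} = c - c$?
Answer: $1536$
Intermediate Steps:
$F{\left(G,c \right)} = 0$
$43 \left(g + F{\left(1,-5 \right)}\right)^{2} - 12 = 43 \left(6 + 0\right)^{2} - 12 = 43 \cdot 6^{2} - 12 = 43 \cdot 36 - 12 = 1548 - 12 = 1536$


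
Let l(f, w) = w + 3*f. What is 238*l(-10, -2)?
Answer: -7616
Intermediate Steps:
238*l(-10, -2) = 238*(-2 + 3*(-10)) = 238*(-2 - 30) = 238*(-32) = -7616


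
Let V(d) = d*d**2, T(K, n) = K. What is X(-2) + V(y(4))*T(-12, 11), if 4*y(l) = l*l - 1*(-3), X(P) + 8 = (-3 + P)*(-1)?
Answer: -20625/16 ≈ -1289.1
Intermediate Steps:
X(P) = -5 - P (X(P) = -8 + (-3 + P)*(-1) = -8 + (3 - P) = -5 - P)
y(l) = 3/4 + l**2/4 (y(l) = (l*l - 1*(-3))/4 = (l**2 + 3)/4 = (3 + l**2)/4 = 3/4 + l**2/4)
V(d) = d**3
X(-2) + V(y(4))*T(-12, 11) = (-5 - 1*(-2)) + (3/4 + (1/4)*4**2)**3*(-12) = (-5 + 2) + (3/4 + (1/4)*16)**3*(-12) = -3 + (3/4 + 4)**3*(-12) = -3 + (19/4)**3*(-12) = -3 + (6859/64)*(-12) = -3 - 20577/16 = -20625/16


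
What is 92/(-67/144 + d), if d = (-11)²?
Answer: 13248/17357 ≈ 0.76327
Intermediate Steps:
d = 121
92/(-67/144 + d) = 92/(-67/144 + 121) = 92/(17357/144) = 92*(144/17357) = 13248/17357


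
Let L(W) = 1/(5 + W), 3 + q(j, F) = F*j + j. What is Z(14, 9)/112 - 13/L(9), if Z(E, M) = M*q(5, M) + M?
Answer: -1247/7 ≈ -178.14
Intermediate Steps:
q(j, F) = -3 + j + F*j (q(j, F) = -3 + (F*j + j) = -3 + (j + F*j) = -3 + j + F*j)
Z(E, M) = M + M*(2 + 5*M) (Z(E, M) = M*(-3 + 5 + M*5) + M = M*(-3 + 5 + 5*M) + M = M*(2 + 5*M) + M = M + M*(2 + 5*M))
Z(14, 9)/112 - 13/L(9) = (9*(3 + 5*9))/112 - 13/(1/(5 + 9)) = (9*(3 + 45))*(1/112) - 13/(1/14) = (9*48)*(1/112) - 13/1/14 = 432*(1/112) - 13*14 = 27/7 - 182 = -1247/7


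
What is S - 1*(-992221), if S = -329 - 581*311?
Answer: 811201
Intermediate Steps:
S = -181020 (S = -329 - 180691 = -181020)
S - 1*(-992221) = -181020 - 1*(-992221) = -181020 + 992221 = 811201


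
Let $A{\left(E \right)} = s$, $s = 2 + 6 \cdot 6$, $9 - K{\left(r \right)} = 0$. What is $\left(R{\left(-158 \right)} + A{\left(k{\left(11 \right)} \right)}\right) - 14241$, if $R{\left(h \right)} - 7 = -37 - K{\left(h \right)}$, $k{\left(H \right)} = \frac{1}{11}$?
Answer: $-14242$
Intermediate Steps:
$K{\left(r \right)} = 9$ ($K{\left(r \right)} = 9 - 0 = 9 + 0 = 9$)
$k{\left(H \right)} = \frac{1}{11}$
$R{\left(h \right)} = -39$ ($R{\left(h \right)} = 7 - 46 = -39$)
$s = 38$ ($s = 2 + 36 = 38$)
$A{\left(E \right)} = 38$
$\left(R{\left(-158 \right)} + A{\left(k{\left(11 \right)} \right)}\right) - 14241 = \left(-39 + 38\right) - 14241 = -1 - 14241 = -14242$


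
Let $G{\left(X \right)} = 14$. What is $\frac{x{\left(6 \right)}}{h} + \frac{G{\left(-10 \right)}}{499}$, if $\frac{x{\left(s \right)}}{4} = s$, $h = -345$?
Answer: $- \frac{2382}{57385} \approx -0.041509$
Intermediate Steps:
$x{\left(s \right)} = 4 s$
$\frac{x{\left(6 \right)}}{h} + \frac{G{\left(-10 \right)}}{499} = \frac{4 \cdot 6}{-345} + \frac{14}{499} = 24 \left(- \frac{1}{345}\right) + 14 \cdot \frac{1}{499} = - \frac{8}{115} + \frac{14}{499} = - \frac{2382}{57385}$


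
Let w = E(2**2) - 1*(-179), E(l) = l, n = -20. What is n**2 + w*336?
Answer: 61888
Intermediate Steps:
w = 183 (w = 2**2 - 1*(-179) = 4 + 179 = 183)
n**2 + w*336 = (-20)**2 + 183*336 = 400 + 61488 = 61888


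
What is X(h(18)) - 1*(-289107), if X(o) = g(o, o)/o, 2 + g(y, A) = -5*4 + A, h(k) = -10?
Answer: 1445551/5 ≈ 2.8911e+5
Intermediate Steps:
g(y, A) = -22 + A (g(y, A) = -2 + (-5*4 + A) = -2 + (-20 + A) = -22 + A)
X(o) = (-22 + o)/o
X(h(18)) - 1*(-289107) = (-22 - 10)/(-10) - 1*(-289107) = -1/10*(-32) + 289107 = 16/5 + 289107 = 1445551/5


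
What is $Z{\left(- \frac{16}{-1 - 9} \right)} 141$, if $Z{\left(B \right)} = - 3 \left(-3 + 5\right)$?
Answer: $-846$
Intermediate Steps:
$Z{\left(B \right)} = -6$ ($Z{\left(B \right)} = \left(-3\right) 2 = -6$)
$Z{\left(- \frac{16}{-1 - 9} \right)} 141 = \left(-6\right) 141 = -846$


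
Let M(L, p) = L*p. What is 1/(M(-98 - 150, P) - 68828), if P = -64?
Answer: -1/52956 ≈ -1.8884e-5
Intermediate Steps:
1/(M(-98 - 150, P) - 68828) = 1/((-98 - 150)*(-64) - 68828) = 1/(-248*(-64) - 68828) = 1/(15872 - 68828) = 1/(-52956) = -1/52956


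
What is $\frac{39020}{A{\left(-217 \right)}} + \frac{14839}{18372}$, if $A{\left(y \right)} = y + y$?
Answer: $- \frac{355217657}{3986724} \approx -89.1$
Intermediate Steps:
$A{\left(y \right)} = 2 y$
$\frac{39020}{A{\left(-217 \right)}} + \frac{14839}{18372} = \frac{39020}{2 \left(-217\right)} + \frac{14839}{18372} = \frac{39020}{-434} + 14839 \cdot \frac{1}{18372} = 39020 \left(- \frac{1}{434}\right) + \frac{14839}{18372} = - \frac{19510}{217} + \frac{14839}{18372} = - \frac{355217657}{3986724}$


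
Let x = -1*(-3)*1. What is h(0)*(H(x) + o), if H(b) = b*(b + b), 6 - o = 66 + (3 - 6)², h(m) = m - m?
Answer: 0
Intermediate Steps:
h(m) = 0
x = 3 (x = 3*1 = 3)
o = -69 (o = 6 - (66 + (3 - 6)²) = 6 - (66 + (-3)²) = 6 - (66 + 9) = 6 - 1*75 = 6 - 75 = -69)
H(b) = 2*b² (H(b) = b*(2*b) = 2*b²)
h(0)*(H(x) + o) = 0*(2*3² - 69) = 0*(2*9 - 69) = 0*(18 - 69) = 0*(-51) = 0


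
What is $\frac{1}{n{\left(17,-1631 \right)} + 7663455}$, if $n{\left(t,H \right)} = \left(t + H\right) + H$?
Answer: $\frac{1}{7660210} \approx 1.3054 \cdot 10^{-7}$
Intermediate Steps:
$n{\left(t,H \right)} = t + 2 H$ ($n{\left(t,H \right)} = \left(H + t\right) + H = t + 2 H$)
$\frac{1}{n{\left(17,-1631 \right)} + 7663455} = \frac{1}{\left(17 + 2 \left(-1631\right)\right) + 7663455} = \frac{1}{\left(17 - 3262\right) + 7663455} = \frac{1}{-3245 + 7663455} = \frac{1}{7660210}$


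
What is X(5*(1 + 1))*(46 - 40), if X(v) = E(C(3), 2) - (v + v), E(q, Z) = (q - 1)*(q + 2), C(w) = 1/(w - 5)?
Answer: -267/2 ≈ -133.50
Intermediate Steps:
C(w) = 1/(-5 + w)
E(q, Z) = (-1 + q)*(2 + q)
X(v) = -9/4 - 2*v (X(v) = (-2 + 1/(-5 + 3) + (1/(-5 + 3))²) - (v + v) = (-2 + 1/(-2) + (1/(-2))²) - 2*v = (-2 - ½ + (-½)²) - 2*v = (-2 - ½ + ¼) - 2*v = -9/4 - 2*v)
X(5*(1 + 1))*(46 - 40) = (-9/4 - 10*(1 + 1))*(46 - 40) = (-9/4 - 10*2)*6 = (-9/4 - 2*10)*6 = (-9/4 - 20)*6 = -89/4*6 = -267/2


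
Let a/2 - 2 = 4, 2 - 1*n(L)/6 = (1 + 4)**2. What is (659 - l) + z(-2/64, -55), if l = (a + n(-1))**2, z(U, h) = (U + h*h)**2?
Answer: 9354464193/1024 ≈ 9.1352e+6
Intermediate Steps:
n(L) = -138 (n(L) = 12 - 6*(1 + 4)**2 = 12 - 6*5**2 = 12 - 6*25 = 12 - 150 = -138)
a = 12 (a = 4 + 2*4 = 4 + 8 = 12)
z(U, h) = (U + h**2)**2
l = 15876 (l = (12 - 138)**2 = (-126)**2 = 15876)
(659 - l) + z(-2/64, -55) = (659 - 1*15876) + (-2/64 + (-55)**2)**2 = (659 - 15876) + (-2*1/64 + 3025)**2 = -15217 + (-1/32 + 3025)**2 = -15217 + (96799/32)**2 = -15217 + 9370046401/1024 = 9354464193/1024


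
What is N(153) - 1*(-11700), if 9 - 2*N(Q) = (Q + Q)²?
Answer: -70227/2 ≈ -35114.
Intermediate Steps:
N(Q) = 9/2 - 2*Q² (N(Q) = 9/2 - (Q + Q)²/2 = 9/2 - 4*Q²/2 = 9/2 - 2*Q²)
N(153) - 1*(-11700) = (9/2 - 2*153²) - 1*(-11700) = (9/2 - 2*23409) + 11700 = (9/2 - 46818) + 11700 = -93627/2 + 11700 = -70227/2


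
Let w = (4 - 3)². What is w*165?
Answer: 165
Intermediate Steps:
w = 1 (w = 1² = 1)
w*165 = 1*165 = 165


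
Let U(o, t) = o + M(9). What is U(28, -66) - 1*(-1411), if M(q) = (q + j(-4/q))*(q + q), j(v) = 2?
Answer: 1637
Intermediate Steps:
M(q) = 2*q*(2 + q) (M(q) = (q + 2)*(q + q) = (2 + q)*(2*q) = 2*q*(2 + q))
U(o, t) = 198 + o (U(o, t) = o + 2*9*(2 + 9) = o + 2*9*11 = o + 198 = 198 + o)
U(28, -66) - 1*(-1411) = (198 + 28) - 1*(-1411) = 226 + 1411 = 1637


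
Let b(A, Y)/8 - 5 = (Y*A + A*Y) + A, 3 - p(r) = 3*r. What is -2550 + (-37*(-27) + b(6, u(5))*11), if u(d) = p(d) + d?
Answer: -7975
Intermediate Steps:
p(r) = 3 - 3*r
u(d) = 3 - 2*d (u(d) = (3 - 3*d) + d = 3 - 2*d)
b(A, Y) = 40 + 8*A + 16*A*Y (b(A, Y) = 40 + 8*((Y*A + A*Y) + A) = 40 + 8*((A*Y + A*Y) + A) = 40 + 8*(2*A*Y + A) = 40 + 8*(A + 2*A*Y) = 40 + (8*A + 16*A*Y) = 40 + 8*A + 16*A*Y)
-2550 + (-37*(-27) + b(6, u(5))*11) = -2550 + (-37*(-27) + (40 + 8*6 + 16*6*(3 - 2*5))*11) = -2550 + (999 + (40 + 48 + 16*6*(3 - 10))*11) = -2550 + (999 + (40 + 48 + 16*6*(-7))*11) = -2550 + (999 + (40 + 48 - 672)*11) = -2550 + (999 - 584*11) = -2550 + (999 - 6424) = -2550 - 5425 = -7975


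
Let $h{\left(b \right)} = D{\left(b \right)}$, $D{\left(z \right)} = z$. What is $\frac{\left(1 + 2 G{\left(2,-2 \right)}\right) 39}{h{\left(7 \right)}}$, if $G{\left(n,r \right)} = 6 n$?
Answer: $\frac{975}{7} \approx 139.29$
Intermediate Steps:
$h{\left(b \right)} = b$
$\frac{\left(1 + 2 G{\left(2,-2 \right)}\right) 39}{h{\left(7 \right)}} = \frac{\left(1 + 2 \cdot 6 \cdot 2\right) 39}{7} = \left(1 + 2 \cdot 12\right) 39 \cdot \frac{1}{7} = \left(1 + 24\right) 39 \cdot \frac{1}{7} = 25 \cdot 39 \cdot \frac{1}{7} = 975 \cdot \frac{1}{7} = \frac{975}{7}$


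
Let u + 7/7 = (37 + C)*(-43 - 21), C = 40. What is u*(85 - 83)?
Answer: -9858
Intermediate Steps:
u = -4929 (u = -1 + (37 + 40)*(-43 - 21) = -1 + 77*(-64) = -1 - 4928 = -4929)
u*(85 - 83) = -4929*(85 - 83) = -4929*2 = -9858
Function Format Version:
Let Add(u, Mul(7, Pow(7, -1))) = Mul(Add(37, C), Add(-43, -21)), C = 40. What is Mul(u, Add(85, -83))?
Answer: -9858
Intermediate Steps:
u = -4929 (u = Add(-1, Mul(Add(37, 40), Add(-43, -21))) = Add(-1, Mul(77, -64)) = Add(-1, -4928) = -4929)
Mul(u, Add(85, -83)) = Mul(-4929, Add(85, -83)) = Mul(-4929, 2) = -9858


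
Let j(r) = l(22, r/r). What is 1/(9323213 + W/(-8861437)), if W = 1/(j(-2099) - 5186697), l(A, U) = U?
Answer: 45961579842152/428509598684889474377 ≈ 1.0726e-7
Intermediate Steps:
j(r) = 1 (j(r) = r/r = 1)
W = -1/5186696 (W = 1/(1 - 5186697) = 1/(-5186696) = -1/5186696 ≈ -1.9280e-7)
1/(9323213 + W/(-8861437)) = 1/(9323213 - 1/5186696/(-8861437)) = 1/(9323213 - 1/5186696*(-1/8861437)) = 1/(9323213 + 1/45961579842152) = 1/(428509598684889474377/45961579842152) = 45961579842152/428509598684889474377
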